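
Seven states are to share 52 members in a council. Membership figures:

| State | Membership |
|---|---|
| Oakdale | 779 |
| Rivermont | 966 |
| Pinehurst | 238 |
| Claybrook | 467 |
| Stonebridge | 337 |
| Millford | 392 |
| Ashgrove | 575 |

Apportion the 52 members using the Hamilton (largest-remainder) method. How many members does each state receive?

Total 3754; standard divisor 3754/52 ≈ 72.192.
Standard quotas: Oakdale 10.791, Rivermont 13.381, Pinehurst 3.297, Claybrook 6.469, Stonebridge 4.668, Millford 5.430, Ashgrove 7.965.
Lower quotas: Oakdale 10, Rivermont 13, Pinehurst 3, Claybrook 6, Stonebridge 4, Millford 5, Ashgrove 7 (sum 48, leaving 4 seats).
Remainders in descending order: Ashgrove 0.965, Oakdale 0.791, Stonebridge 0.668, Claybrook 0.469, Millford 0.430, Rivermont 0.381, Pinehurst 0.297.
The surplus seats go to Ashgrove, Oakdale, Stonebridge, Claybrook.

Oakdale 11, Rivermont 13, Pinehurst 3, Claybrook 7, Stonebridge 5, Millford 5, Ashgrove 8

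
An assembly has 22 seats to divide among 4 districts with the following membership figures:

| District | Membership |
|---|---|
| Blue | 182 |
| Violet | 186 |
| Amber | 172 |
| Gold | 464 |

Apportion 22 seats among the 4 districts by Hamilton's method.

Standard divisor: 1004 ÷ 22 ≈ 45.636.
Standard quotas: Blue 3.988, Violet 4.076, Amber 3.769, Gold 10.167.
Lower quotas: Blue 3, Violet 4, Amber 3, Gold 10 (sum 20, leaving 2 seats).
Remainders in descending order: Blue 0.988, Amber 0.769, Gold 0.167, Violet 0.076.
The surplus seats go to Blue, Amber.

Blue 4, Violet 4, Amber 4, Gold 10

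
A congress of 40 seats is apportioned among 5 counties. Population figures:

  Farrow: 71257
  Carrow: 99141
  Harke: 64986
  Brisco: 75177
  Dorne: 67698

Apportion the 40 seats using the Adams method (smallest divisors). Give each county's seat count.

Farrow=8, Carrow=10, Harke=7, Brisco=8, Dorne=7

Standard divisor 378259/40 ≈ 9456.475; standard quotas: Farrow 7.535, Carrow 10.484, Harke 6.872, Brisco 7.950, Dorne 7.159.
Rounding up gives 8, 11, 7, 8, 8 = 42 seats, so the divisor must be adjusted.
With modified divisor 10000: modified quotas Farrow 7.126, Carrow 9.914, Harke 6.499, Brisco 7.518, Dorne 6.770.
Rounding up: Farrow 8, Carrow 10, Harke 7, Brisco 8, Dorne 7 (total 40).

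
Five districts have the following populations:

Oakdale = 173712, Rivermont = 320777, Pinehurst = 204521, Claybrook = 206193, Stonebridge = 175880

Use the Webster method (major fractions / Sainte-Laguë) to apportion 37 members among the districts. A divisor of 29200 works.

Oakdale 6, Rivermont 11, Pinehurst 7, Claybrook 7, Stonebridge 6

With modified divisor 29200: modified quotas Oakdale 5.949, Rivermont 10.986, Pinehurst 7.004, Claybrook 7.061, Stonebridge 6.023.
Rounding to the nearest integer: Oakdale 6, Rivermont 11, Pinehurst 7, Claybrook 7, Stonebridge 6 (total 37).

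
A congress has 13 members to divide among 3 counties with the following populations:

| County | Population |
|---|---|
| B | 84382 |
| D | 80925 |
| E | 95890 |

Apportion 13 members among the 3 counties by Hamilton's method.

Total 261197; standard divisor 261197/13 ≈ 20092.077.
Standard quotas: B 4.1998, D 4.0277, E 4.7725.
Lower quotas: B 4, D 4, E 4 (sum 12, leaving 1 seat).
Remainders in descending order: E 0.7725, B 0.1998, D 0.0277.
Largest remainder: E receives the extra seat.

B=4, D=4, E=5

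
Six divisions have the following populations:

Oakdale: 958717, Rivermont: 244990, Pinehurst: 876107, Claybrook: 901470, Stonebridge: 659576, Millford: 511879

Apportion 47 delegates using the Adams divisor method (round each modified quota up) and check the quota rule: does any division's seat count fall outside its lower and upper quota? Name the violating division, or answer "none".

none

Standard quotas: Oakdale 10.851, Rivermont 2.773, Pinehurst 9.916, Claybrook 10.203, Stonebridge 7.465, Millford 5.793.
Adams allocation: Oakdale 11, Rivermont 3, Pinehurst 10, Claybrook 10, Stonebridge 7, Millford 6.
Every allocation lies between the lower and upper quota.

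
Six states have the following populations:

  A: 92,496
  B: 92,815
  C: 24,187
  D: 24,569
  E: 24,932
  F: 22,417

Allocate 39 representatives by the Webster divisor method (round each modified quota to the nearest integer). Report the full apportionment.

Standard divisor 281416/39 ≈ 7215.795; standard quotas: A 12.819, B 12.863, C 3.352, D 3.405, E 3.455, F 3.107.
Rounding to the nearest integer gives 13, 13, 3, 3, 3, 3 = 38 seats, so the divisor must be adjusted.
With modified divisor 7070: modified quotas A 13.083, B 13.128, C 3.421, D 3.475, E 3.526, F 3.171.
Rounding to the nearest integer: A 13, B 13, C 3, D 3, E 4, F 3 (total 39).

A 13; B 13; C 3; D 3; E 4; F 3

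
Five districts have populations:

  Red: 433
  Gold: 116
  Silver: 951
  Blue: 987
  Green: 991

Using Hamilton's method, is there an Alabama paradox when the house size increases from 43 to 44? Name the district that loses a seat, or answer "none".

At 43 seats: Red 5, Gold 2, Silver 12, Blue 12, Green 12.
At 44 seats: Red 5, Gold 1, Silver 12, Blue 13, Green 13.
Gold drops from 2 to 1.

Gold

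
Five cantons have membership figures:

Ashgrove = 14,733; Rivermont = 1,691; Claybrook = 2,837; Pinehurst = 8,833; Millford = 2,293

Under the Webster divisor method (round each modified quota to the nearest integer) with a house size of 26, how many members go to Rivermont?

1

Standard divisor 30387/26 ≈ 1168.731; standard quotas: Ashgrove 12.606, Rivermont 1.447, Claybrook 2.427, Pinehurst 7.558, Millford 1.962.
Rounding to the nearest integer gives Ashgrove 13, Rivermont 1, Claybrook 2, Pinehurst 8, Millford 2 — total 26, matching the house size, so no adjustment is needed.
Rivermont receives 1.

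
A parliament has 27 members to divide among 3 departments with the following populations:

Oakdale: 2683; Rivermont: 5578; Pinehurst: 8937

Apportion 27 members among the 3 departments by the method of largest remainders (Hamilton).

Oakdale=4, Rivermont=9, Pinehurst=14

The standard divisor is 17198/27 ≈ 636.963.
Standard quotas: Oakdale 4.2122, Rivermont 8.7572, Pinehurst 14.0306.
Lower quotas: Oakdale 4, Rivermont 8, Pinehurst 14 (sum 26, leaving 1 seat).
Remainders in descending order: Rivermont 0.7572, Oakdale 0.2122, Pinehurst 0.0306.
The surplus seat goes to Rivermont.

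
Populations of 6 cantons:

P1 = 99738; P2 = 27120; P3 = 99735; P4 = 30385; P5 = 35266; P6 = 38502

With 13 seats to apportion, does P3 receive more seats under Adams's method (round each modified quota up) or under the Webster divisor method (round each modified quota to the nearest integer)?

Webster

Adams: P1 4, P2 1, P3 3, P4 1, P5 2, P6 2.
Webster: P1 4, P2 1, P3 4, P4 1, P5 1, P6 2.
P3 gets 3 under Adams and 4 under Webster.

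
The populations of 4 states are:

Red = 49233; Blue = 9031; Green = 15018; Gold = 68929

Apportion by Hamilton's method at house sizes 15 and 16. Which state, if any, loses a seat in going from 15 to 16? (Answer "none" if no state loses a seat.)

At 15 seats: Red 5, Blue 1, Green 2, Gold 7.
At 16 seats: Red 5, Blue 1, Green 2, Gold 8.
No state's allocation decreased.

none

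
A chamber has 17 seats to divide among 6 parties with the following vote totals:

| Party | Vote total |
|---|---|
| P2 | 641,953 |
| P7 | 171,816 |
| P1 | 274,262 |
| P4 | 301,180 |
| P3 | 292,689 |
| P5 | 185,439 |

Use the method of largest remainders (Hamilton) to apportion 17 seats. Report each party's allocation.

Standard divisor: 1867339 ÷ 17 ≈ 109843.471.
Standard quotas: P2 5.8443, P7 1.5642, P1 2.4968, P4 2.7419, P3 2.6646, P5 1.6882.
Lower quotas: P2 5, P7 1, P1 2, P4 2, P3 2, P5 1 (sum 13, leaving 4 seats).
Remainders in descending order: P2 0.8443, P4 0.7419, P5 0.6882, P3 0.6646, P7 0.5642, P1 0.4968.
The surplus seats go to P2, P4, P5, P3.

P2 6, P7 1, P1 2, P4 3, P3 3, P5 2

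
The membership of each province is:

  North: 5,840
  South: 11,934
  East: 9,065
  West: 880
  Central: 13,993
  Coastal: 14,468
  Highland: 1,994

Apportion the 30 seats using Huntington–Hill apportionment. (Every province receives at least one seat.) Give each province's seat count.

North 3; South 6; East 5; West 1; Central 7; Coastal 7; Highland 1

With divisor 1980: modified quotas North 2.949, South 6.027, East 4.578, West 0.444, Central 7.067, Coastal 7.307, Highland 1.007.
Geometric-mean thresholds: North √(2·3)=2.449, South √(6·7)=6.481, East √(4·5)=4.472, West (min 1), Central √(7·8)=7.483, Coastal √(7·8)=7.483, Highland √(1·2)=1.414.
Each quota rounded against its threshold gives North 3, South 6, East 5, West 1, Central 7, Coastal 7, Highland 1 (total 30).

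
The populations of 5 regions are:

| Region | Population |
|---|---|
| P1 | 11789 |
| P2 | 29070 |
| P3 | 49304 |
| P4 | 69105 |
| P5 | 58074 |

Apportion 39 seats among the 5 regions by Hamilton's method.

P1 2, P2 5, P3 9, P4 12, P5 11

Total 217342; standard divisor 217342/39 ≈ 5572.872.
Standard quotas: P1 2.1154, P2 5.2163, P3 8.8471, P4 12.4002, P5 10.4208.
Lower quotas: P1 2, P2 5, P3 8, P4 12, P5 10 (sum 37, leaving 2 seats).
Remainders in descending order: P3 0.8471, P5 0.4208, P4 0.4002, P2 0.2163, P1 0.1154.
Largest remainders: P3, P5 receive the extra seats.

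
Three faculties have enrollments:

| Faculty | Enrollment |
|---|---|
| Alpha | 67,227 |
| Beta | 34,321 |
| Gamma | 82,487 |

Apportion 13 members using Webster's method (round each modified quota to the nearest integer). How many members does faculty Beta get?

Standard divisor 184035/13 ≈ 14156.538; standard quotas: Alpha 4.749, Beta 2.424, Gamma 5.827.
Rounding to the nearest integer gives Alpha 5, Beta 2, Gamma 6 — total 13, matching the house size, so no adjustment is needed.
Beta receives 2.

2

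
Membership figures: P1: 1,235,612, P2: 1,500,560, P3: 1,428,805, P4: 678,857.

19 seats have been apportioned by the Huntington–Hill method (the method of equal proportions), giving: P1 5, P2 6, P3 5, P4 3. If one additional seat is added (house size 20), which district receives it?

P3

Priority for the next seat is population ÷ (√(s·(s+1))).
Priorities: P1 225590.855, P2 231541.435, P3 260862.910, P4 195969.136.
Highest priority: P3.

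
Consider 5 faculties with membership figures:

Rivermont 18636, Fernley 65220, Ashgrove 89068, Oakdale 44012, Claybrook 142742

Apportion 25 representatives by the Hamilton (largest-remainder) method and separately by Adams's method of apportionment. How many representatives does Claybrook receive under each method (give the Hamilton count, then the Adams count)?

10 and 9

Hamilton: Rivermont 1, Fernley 5, Ashgrove 6, Oakdale 3, Claybrook 10.
Adams: Rivermont 2, Fernley 5, Ashgrove 6, Oakdale 3, Claybrook 9.
Claybrook gets 10 under Hamilton and 9 under Adams.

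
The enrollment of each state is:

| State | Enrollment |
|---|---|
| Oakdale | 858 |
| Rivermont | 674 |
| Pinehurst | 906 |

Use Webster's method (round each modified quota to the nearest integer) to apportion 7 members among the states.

Oakdale=2, Rivermont=2, Pinehurst=3

Standard divisor 2438/7 ≈ 348.286; standard quotas: Oakdale 2.463, Rivermont 1.935, Pinehurst 2.601.
Rounding to the nearest integer gives Oakdale 2, Rivermont 2, Pinehurst 3 — total 7, matching the house size, so no adjustment is needed.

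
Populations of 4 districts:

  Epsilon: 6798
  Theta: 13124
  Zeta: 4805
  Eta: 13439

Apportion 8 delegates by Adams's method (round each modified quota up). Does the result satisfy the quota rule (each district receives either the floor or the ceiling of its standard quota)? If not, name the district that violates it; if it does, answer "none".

none

Standard quotas: Epsilon 1.425, Theta 2.751, Zeta 1.007, Eta 2.817.
Adams allocation: Epsilon 2, Theta 2, Zeta 1, Eta 3.
Every allocation lies between the lower and upper quota.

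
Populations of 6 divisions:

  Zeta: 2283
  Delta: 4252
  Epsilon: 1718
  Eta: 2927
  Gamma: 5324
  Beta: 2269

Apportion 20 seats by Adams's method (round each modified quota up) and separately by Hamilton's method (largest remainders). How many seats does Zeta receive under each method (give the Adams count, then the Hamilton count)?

3 and 2

Adams: Zeta 3, Delta 4, Epsilon 2, Eta 3, Gamma 5, Beta 3.
Hamilton: Zeta 2, Delta 5, Epsilon 2, Eta 3, Gamma 6, Beta 2.
Zeta gets 3 under Adams and 2 under Hamilton.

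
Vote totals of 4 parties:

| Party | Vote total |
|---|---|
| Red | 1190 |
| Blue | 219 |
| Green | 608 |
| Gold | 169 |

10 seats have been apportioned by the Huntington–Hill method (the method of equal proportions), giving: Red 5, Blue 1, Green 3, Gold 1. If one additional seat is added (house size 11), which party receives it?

Red

Priority for the next seat is population ÷ (√(s·(s+1))).
Priorities: Red 217.263, Blue 154.856, Green 175.514, Gold 119.501.
Highest priority: Red.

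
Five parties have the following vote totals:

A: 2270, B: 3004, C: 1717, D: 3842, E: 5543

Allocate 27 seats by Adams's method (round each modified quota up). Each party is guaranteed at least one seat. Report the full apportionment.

A: 4; B: 5; C: 3; D: 6; E: 9

Standard divisor 16376/27 ≈ 606.519; standard quotas: A 3.743, B 4.953, C 2.831, D 6.335, E 9.139.
Rounding up gives 4, 5, 3, 7, 10 = 29 seats, so the divisor must be adjusted.
With modified divisor 670: modified quotas A 3.388, B 4.484, C 2.563, D 5.734, E 8.273.
Rounding up: A 4, B 5, C 3, D 6, E 9 (total 27).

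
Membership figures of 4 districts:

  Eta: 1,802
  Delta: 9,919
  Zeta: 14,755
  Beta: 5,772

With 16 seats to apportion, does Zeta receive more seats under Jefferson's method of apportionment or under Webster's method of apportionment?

Jefferson: Eta 0, Delta 5, Zeta 8, Beta 3.
Webster: Eta 1, Delta 5, Zeta 7, Beta 3.
Zeta gets 8 under Jefferson and 7 under Webster.

Jefferson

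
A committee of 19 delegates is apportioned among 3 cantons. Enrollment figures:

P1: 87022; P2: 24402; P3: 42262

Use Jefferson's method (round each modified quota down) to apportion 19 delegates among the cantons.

Standard divisor 153686/19 ≈ 8088.737; standard quotas: P1 10.758, P2 3.017, P3 5.225.
Rounding down gives 10, 3, 5 = 18 seats, so the divisor must be adjusted.
With modified divisor 7600: modified quotas P1 11.450, P2 3.211, P3 5.561.
Rounding down: P1 11, P2 3, P3 5 (total 19).

P1: 11; P2: 3; P3: 5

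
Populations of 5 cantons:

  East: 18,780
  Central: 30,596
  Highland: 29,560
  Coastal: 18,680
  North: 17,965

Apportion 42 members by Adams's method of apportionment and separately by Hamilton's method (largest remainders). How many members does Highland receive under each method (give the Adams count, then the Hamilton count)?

Adams: East 7, Central 11, Highland 10, Coastal 7, North 7.
Hamilton: East 7, Central 11, Highland 11, Coastal 7, North 6.
Highland gets 10 under Adams and 11 under Hamilton.

10 and 11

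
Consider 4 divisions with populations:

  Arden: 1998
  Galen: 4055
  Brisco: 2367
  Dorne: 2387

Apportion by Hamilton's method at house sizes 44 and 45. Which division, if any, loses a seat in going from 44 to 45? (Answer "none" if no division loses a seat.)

none

At 44 seats: Arden 8, Galen 16, Brisco 10, Dorne 10.
At 45 seats: Arden 8, Galen 17, Brisco 10, Dorne 10.
No division's allocation decreased.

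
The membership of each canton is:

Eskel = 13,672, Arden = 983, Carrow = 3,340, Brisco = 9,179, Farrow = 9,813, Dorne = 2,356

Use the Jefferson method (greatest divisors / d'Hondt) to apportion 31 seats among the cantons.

Eskel: 11, Arden: 0, Carrow: 2, Brisco: 8, Farrow: 8, Dorne: 2

Standard divisor 39343/31 ≈ 1269.129; standard quotas: Eskel 10.773, Arden 0.775, Carrow 2.632, Brisco 7.233, Farrow 7.732, Dorne 1.856.
Rounding down gives 10, 0, 2, 7, 7, 1 = 27 seats, so the divisor must be adjusted.
With modified divisor 1143: modified quotas Eskel 11.962, Arden 0.860, Carrow 2.922, Brisco 8.031, Farrow 8.585, Dorne 2.061.
Rounding down: Eskel 11, Arden 0, Carrow 2, Brisco 8, Farrow 8, Dorne 2 (total 31).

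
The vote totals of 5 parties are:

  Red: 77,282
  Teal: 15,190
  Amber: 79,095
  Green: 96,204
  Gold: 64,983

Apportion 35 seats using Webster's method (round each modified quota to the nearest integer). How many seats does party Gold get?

7

Standard divisor 332754/35 ≈ 9507.257; standard quotas: Red 8.129, Teal 1.598, Amber 8.319, Green 10.119, Gold 6.835.
Rounding to the nearest integer gives Red 8, Teal 2, Amber 8, Green 10, Gold 7 — total 35, matching the house size, so no adjustment is needed.
Gold receives 7.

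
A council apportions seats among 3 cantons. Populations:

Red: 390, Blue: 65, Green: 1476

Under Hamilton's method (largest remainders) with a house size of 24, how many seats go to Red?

Total 1931; standard divisor 1931/24 ≈ 80.458.
Standard quotas: Red 4.847, Blue 0.808, Green 18.345.
Lower quotas: Red 4, Blue 0, Green 18 (sum 22, leaving 2 seats).
Remainders in descending order: Red 0.847, Blue 0.808, Green 0.345.
The surplus seats go to Red, Blue.
Red receives 5.

5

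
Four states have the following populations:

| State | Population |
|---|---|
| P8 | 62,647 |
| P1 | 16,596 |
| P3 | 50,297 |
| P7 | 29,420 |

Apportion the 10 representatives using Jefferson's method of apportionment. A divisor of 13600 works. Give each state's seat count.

With modified divisor 13600: modified quotas P8 4.606, P1 1.220, P3 3.698, P7 2.163.
Rounding down: P8 4, P1 1, P3 3, P7 2 (total 10).

P8 4; P1 1; P3 3; P7 2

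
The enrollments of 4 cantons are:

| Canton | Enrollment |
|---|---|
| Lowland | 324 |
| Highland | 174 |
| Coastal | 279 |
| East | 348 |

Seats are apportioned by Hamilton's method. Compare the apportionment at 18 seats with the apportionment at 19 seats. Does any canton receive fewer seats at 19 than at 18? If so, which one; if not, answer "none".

At 18 seats: Lowland 5, Highland 3, Coastal 4, East 6.
At 19 seats: Lowland 5, Highland 3, Coastal 5, East 6.
No canton's allocation decreased.

none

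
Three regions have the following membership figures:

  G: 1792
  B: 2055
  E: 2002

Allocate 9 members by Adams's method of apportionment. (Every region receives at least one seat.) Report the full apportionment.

Standard divisor 5849/9 ≈ 649.889; standard quotas: G 2.757, B 3.162, E 3.081.
Rounding up gives 3, 4, 4 = 11 seats, so the divisor must be adjusted.
With modified divisor 800: modified quotas G 2.240, B 2.569, E 2.502.
Rounding up: G 3, B 3, E 3 (total 9).

G: 3, B: 3, E: 3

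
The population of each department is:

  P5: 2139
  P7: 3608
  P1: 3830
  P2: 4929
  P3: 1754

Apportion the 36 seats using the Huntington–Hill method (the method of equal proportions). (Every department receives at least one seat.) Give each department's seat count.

With divisor 461: modified quotas P5 4.640, P7 7.826, P1 8.308, P2 10.692, P3 3.805.
Geometric-mean thresholds: P5 √(4·5)=4.472, P7 √(7·8)=7.483, P1 √(8·9)=8.485, P2 √(10·11)=10.488, P3 √(3·4)=3.464.
Each quota rounded against its threshold gives P5 5, P7 8, P1 8, P2 11, P3 4 (total 36).

P5 5; P7 8; P1 8; P2 11; P3 4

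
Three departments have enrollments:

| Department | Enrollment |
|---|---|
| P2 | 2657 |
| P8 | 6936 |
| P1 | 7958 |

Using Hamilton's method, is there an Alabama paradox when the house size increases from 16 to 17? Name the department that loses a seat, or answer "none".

P2

At 16 seats: P2 3, P8 6, P1 7.
At 17 seats: P2 2, P8 7, P1 8.
P2 drops from 3 to 2.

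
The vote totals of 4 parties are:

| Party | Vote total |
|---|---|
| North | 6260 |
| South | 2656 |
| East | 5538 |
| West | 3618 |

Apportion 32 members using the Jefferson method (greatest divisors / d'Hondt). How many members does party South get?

5

Standard divisor 18072/32 ≈ 564.75; standard quotas: North 11.085, South 4.703, East 9.806, West 6.406.
Rounding down gives 11, 4, 9, 6 = 30 seats, so the divisor must be adjusted.
With modified divisor 526: modified quotas North 11.901, South 5.049, East 10.529, West 6.878.
Rounding down: North 11, South 5, East 10, West 6 (total 32).
South receives 5.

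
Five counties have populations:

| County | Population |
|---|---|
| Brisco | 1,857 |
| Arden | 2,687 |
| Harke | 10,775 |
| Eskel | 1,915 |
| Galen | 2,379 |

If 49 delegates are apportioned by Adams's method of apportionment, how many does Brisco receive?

Standard divisor 19613/49 ≈ 400.265; standard quotas: Brisco 4.639, Arden 6.713, Harke 26.920, Eskel 4.784, Galen 5.944.
Rounding up gives 5, 7, 27, 5, 6 = 50 seats, so the divisor must be adjusted.
With modified divisor 420: modified quotas Brisco 4.421, Arden 6.398, Harke 25.655, Eskel 4.560, Galen 5.664.
Rounding up: Brisco 5, Arden 7, Harke 26, Eskel 5, Galen 6 (total 49).
Brisco receives 5.

5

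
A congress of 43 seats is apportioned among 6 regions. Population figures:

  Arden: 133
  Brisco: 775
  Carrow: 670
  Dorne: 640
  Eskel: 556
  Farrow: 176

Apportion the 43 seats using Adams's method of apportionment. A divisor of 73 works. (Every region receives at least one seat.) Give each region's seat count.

With modified divisor 73: modified quotas Arden 1.822, Brisco 10.616, Carrow 9.178, Dorne 8.767, Eskel 7.616, Farrow 2.411.
Rounding up: Arden 2, Brisco 11, Carrow 10, Dorne 9, Eskel 8, Farrow 3 (total 43).

Arden: 2; Brisco: 11; Carrow: 10; Dorne: 9; Eskel: 8; Farrow: 3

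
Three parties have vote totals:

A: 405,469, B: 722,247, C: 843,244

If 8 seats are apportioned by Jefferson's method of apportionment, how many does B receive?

3

Standard divisor 1970960/8 ≈ 246370; standard quotas: A 1.646, B 2.932, C 3.423.
Rounding down gives 1, 2, 3 = 6 seats, so the divisor must be adjusted.
With modified divisor 206800: modified quotas A 1.961, B 3.492, C 4.078.
Rounding down: A 1, B 3, C 4 (total 8).
B receives 3.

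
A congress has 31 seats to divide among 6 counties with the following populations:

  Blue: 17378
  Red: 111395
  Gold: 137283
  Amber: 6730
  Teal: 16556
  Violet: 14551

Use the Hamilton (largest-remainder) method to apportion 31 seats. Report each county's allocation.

Standard divisor: 303893 ÷ 31 = 9803.
Standard quotas: Blue 1.7727, Red 11.3634, Gold 14.0042, Amber 0.6865, Teal 1.6889, Violet 1.4843.
Lower quotas: Blue 1, Red 11, Gold 14, Amber 0, Teal 1, Violet 1 (sum 28, leaving 3 seats).
Remainders in descending order: Blue 0.7727, Teal 0.6889, Amber 0.6865, Violet 0.4843, Red 0.3634, Gold 0.0042.
The surplus seats go to Blue, Teal, Amber.

Blue=2; Red=11; Gold=14; Amber=1; Teal=2; Violet=1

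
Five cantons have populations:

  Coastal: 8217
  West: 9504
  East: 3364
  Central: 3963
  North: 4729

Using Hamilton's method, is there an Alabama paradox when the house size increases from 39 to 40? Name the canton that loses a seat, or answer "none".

none

At 39 seats: Coastal 11, West 13, East 4, Central 5, North 6.
At 40 seats: Coastal 11, West 13, East 5, Central 5, North 6.
No canton's allocation decreased.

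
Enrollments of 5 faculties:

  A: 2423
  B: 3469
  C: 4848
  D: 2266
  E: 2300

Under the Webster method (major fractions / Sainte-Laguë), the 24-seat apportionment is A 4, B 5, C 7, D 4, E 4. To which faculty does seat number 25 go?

Priority for the next seat is population ÷ (current seats + 0.5).
Priorities: A 538.444, B 630.727, C 646.400, D 503.556, E 511.111.
Highest priority: C.

C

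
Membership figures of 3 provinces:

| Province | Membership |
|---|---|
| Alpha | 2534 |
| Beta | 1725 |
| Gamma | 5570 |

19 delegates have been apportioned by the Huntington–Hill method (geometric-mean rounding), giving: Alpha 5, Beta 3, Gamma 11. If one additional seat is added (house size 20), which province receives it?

Priority for the next seat is population ÷ (√(s·(s+1))).
Priorities: Alpha 462.643, Beta 497.965, Gamma 484.806.
Highest priority: Beta.

Beta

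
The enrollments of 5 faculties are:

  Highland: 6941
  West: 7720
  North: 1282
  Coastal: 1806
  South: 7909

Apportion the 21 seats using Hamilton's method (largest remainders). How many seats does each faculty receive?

Standard divisor: 25658 ÷ 21 ≈ 1221.81.
Standard quotas: Highland 5.6809, West 6.3185, North 1.0493, Coastal 1.4781, South 6.4732.
Lower quotas: Highland 5, West 6, North 1, Coastal 1, South 6 (sum 19, leaving 2 seats).
Remainders in descending order: Highland 0.6809, Coastal 0.4781, South 0.4732, West 0.3185, North 0.0493.
The surplus seats go to Highland, Coastal.

Highland: 6, West: 6, North: 1, Coastal: 2, South: 6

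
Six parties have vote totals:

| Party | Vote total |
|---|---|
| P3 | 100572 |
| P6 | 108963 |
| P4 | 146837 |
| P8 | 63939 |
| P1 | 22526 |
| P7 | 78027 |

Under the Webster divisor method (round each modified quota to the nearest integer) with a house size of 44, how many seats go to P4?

12

Standard divisor 520864/44 ≈ 11837.818; standard quotas: P3 8.496, P6 9.205, P4 12.404, P8 5.401, P1 1.903, P7 6.591.
Rounding to the nearest integer gives 8, 9, 12, 5, 2, 7 = 43 seats, so the divisor must be adjusted.
With modified divisor 11800: modified quotas P3 8.523, P6 9.234, P4 12.444, P8 5.419, P1 1.909, P7 6.612.
Rounding to the nearest integer: P3 9, P6 9, P4 12, P8 5, P1 2, P7 7 (total 44).
P4 receives 12.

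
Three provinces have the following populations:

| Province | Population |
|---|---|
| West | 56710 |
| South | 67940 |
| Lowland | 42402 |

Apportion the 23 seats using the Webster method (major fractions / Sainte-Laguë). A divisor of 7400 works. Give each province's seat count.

West=8, South=9, Lowland=6

With modified divisor 7400: modified quotas West 7.664, South 9.181, Lowland 5.730.
Rounding to the nearest integer: West 8, South 9, Lowland 6 (total 23).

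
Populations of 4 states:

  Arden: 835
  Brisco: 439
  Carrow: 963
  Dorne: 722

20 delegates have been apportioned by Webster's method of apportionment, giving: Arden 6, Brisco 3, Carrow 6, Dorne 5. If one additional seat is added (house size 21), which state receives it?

Carrow

Priority for the next seat is population ÷ (current seats + 0.5).
Priorities: Arden 128.462, Brisco 125.429, Carrow 148.154, Dorne 131.273.
Highest priority: Carrow.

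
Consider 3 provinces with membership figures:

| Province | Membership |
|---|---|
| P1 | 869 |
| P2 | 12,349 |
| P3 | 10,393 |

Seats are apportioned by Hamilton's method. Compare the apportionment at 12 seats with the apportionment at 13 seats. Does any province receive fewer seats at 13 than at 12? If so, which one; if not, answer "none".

P1

At 12 seats: P1 1, P2 6, P3 5.
At 13 seats: P1 0, P2 7, P3 6.
P1 drops from 1 to 0.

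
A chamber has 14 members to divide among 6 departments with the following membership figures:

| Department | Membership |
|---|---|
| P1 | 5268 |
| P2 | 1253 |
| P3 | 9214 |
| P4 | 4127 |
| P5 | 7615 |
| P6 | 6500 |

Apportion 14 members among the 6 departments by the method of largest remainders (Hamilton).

The standard divisor is 33977/14 ≈ 2426.929.
Standard quotas: P1 2.1706, P2 0.5163, P3 3.7966, P4 1.7005, P5 3.1377, P6 2.6783.
Lower quotas: P1 2, P2 0, P3 3, P4 1, P5 3, P6 2 (sum 11, leaving 3 seats).
Remainders in descending order: P3 0.7966, P4 0.7005, P6 0.6783, P2 0.5163, P1 0.1706, P5 0.1377.
The surplus seats go to P3, P4, P6.

P1 2; P2 0; P3 4; P4 2; P5 3; P6 3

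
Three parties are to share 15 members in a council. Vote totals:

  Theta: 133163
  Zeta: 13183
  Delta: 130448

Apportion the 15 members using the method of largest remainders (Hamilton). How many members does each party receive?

The standard divisor is 276794/15 ≈ 18452.933.
Standard quotas: Theta 7.2164, Zeta 0.7144, Delta 7.0692.
Lower quotas: Theta 7, Zeta 0, Delta 7 (sum 14, leaving 1 seat).
Remainders in descending order: Zeta 0.7144, Theta 0.2164, Delta 0.0692.
Largest remainder: Zeta receives the extra seat.

Theta: 7; Zeta: 1; Delta: 7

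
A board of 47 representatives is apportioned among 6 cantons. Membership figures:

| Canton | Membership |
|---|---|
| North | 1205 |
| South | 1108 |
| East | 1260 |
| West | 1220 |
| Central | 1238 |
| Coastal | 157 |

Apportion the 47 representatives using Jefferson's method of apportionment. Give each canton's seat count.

Standard divisor 6188/47 ≈ 131.66; standard quotas: North 9.152, South 8.416, East 9.570, West 9.266, Central 9.403, Coastal 1.192.
Rounding down gives 9, 8, 9, 9, 9, 1 = 45 seats, so the divisor must be adjusted.
With modified divisor 123.5: modified quotas North 9.757, South 8.972, East 10.202, West 9.879, Central 10.024, Coastal 1.271.
Rounding down: North 9, South 8, East 10, West 9, Central 10, Coastal 1 (total 47).

North: 9; South: 8; East: 10; West: 9; Central: 10; Coastal: 1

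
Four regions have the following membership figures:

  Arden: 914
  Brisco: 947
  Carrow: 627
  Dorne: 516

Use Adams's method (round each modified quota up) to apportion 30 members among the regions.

Standard divisor 3004/30 ≈ 100.133; standard quotas: Arden 9.128, Brisco 9.457, Carrow 6.262, Dorne 5.153.
Rounding up gives 10, 10, 7, 6 = 33 seats, so the divisor must be adjusted.
With modified divisor 104.9: modified quotas Arden 8.713, Brisco 9.028, Carrow 5.977, Dorne 4.919.
Rounding up: Arden 9, Brisco 10, Carrow 6, Dorne 5 (total 30).

Arden 9, Brisco 10, Carrow 6, Dorne 5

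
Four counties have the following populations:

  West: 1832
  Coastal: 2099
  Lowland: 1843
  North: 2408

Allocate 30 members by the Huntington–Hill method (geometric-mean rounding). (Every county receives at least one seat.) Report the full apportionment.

West=7, Coastal=7, Lowland=7, North=9

With divisor 282: modified quotas West 6.496, Coastal 7.443, Lowland 6.535, North 8.539.
Geometric-mean thresholds: West √(6·7)=6.481, Coastal √(7·8)=7.483, Lowland √(6·7)=6.481, North √(8·9)=8.485.
Each quota rounded against its threshold gives West 7, Coastal 7, Lowland 7, North 9 (total 30).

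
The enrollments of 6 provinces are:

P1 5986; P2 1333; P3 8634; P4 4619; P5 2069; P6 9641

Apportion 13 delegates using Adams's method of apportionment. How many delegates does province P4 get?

2

Standard divisor 32282/13 ≈ 2483.231; standard quotas: P1 2.411, P2 0.537, P3 3.477, P4 1.860, P5 0.833, P6 3.882.
Rounding up gives 3, 1, 4, 2, 1, 4 = 15 seats, so the divisor must be adjusted.
With modified divisor 3100: modified quotas P1 1.931, P2 0.430, P3 2.785, P4 1.490, P5 0.667, P6 3.110.
Rounding up: P1 2, P2 1, P3 3, P4 2, P5 1, P6 4 (total 13).
P4 receives 2.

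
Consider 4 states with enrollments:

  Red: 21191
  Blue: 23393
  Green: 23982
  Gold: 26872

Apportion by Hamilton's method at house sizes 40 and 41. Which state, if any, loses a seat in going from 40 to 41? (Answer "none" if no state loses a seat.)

none

At 40 seats: Red 9, Blue 10, Green 10, Gold 11.
At 41 seats: Red 9, Blue 10, Green 10, Gold 12.
No state's allocation decreased.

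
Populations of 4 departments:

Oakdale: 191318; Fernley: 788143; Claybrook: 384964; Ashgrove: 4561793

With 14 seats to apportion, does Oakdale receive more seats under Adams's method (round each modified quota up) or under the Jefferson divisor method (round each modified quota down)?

Adams: Oakdale 1, Fernley 2, Claybrook 1, Ashgrove 10.
Jefferson: Oakdale 0, Fernley 2, Claybrook 1, Ashgrove 11.
Oakdale gets 1 under Adams and 0 under Jefferson.

Adams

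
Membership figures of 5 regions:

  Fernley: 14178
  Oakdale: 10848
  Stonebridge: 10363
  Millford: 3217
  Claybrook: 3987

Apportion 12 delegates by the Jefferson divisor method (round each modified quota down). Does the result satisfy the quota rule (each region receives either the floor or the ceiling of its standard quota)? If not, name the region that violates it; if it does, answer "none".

none

Standard quotas: Fernley 3.994, Oakdale 3.056, Stonebridge 2.920, Millford 0.906, Claybrook 1.123.
Jefferson allocation: Fernley 4, Oakdale 3, Stonebridge 3, Millford 1, Claybrook 1.
Every allocation lies between the lower and upper quota.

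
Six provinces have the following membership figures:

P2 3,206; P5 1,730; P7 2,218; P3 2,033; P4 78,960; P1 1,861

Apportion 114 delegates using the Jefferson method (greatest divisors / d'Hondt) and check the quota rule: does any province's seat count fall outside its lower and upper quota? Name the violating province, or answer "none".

P4

Standard quotas: P2 4.061, P5 2.191, P7 2.809, P3 2.575, P4 100.007, P1 2.357.
Jefferson allocation: P2 4, P5 2, P7 2, P3 2, P4 102, P1 2.
P4 has quota 100.007 (lower 100, upper 101) but receives 102 — outside the quota interval.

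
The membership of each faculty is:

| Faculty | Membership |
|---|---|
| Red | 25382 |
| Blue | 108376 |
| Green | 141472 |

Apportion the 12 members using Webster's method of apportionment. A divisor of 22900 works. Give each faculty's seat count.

With modified divisor 22900: modified quotas Red 1.108, Blue 4.733, Green 6.178.
Rounding to the nearest integer: Red 1, Blue 5, Green 6 (total 12).

Red 1, Blue 5, Green 6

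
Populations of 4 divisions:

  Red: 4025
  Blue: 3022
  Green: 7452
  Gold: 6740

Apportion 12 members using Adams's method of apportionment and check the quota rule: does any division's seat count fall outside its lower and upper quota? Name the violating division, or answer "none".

Standard quotas: Red 2.274, Blue 1.707, Green 4.210, Gold 3.808.
Adams allocation: Red 2, Blue 2, Green 4, Gold 4.
Every allocation lies between the lower and upper quota.

none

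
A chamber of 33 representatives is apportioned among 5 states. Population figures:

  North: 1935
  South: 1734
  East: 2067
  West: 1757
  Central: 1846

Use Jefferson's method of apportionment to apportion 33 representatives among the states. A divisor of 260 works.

North: 7, South: 6, East: 7, West: 6, Central: 7

With modified divisor 260: modified quotas North 7.442, South 6.669, East 7.950, West 6.758, Central 7.100.
Rounding down: North 7, South 6, East 7, West 6, Central 7 (total 33).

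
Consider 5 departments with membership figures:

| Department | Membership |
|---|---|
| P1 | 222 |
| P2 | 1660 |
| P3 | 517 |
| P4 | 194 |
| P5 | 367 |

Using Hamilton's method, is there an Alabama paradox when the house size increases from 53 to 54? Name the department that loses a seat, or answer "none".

At 53 seats: P1 4, P2 30, P3 9, P4 3, P5 7.
At 54 seats: P1 4, P2 30, P3 9, P4 4, P5 7.
No department's allocation decreased.

none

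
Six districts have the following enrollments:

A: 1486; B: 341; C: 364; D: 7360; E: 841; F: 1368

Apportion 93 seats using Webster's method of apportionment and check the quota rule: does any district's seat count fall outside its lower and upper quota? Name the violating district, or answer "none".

Standard quotas: A 11.752, B 2.697, C 2.879, D 58.204, E 6.651, F 10.818.
Webster allocation: A 12, B 3, C 3, D 57, E 7, F 11.
D has quota 58.204 (lower 58, upper 59) but receives 57 — outside the quota interval.

D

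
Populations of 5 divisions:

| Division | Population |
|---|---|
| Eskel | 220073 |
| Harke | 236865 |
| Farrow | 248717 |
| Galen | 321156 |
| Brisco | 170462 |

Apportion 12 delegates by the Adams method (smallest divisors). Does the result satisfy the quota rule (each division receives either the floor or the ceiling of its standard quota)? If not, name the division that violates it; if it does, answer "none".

none

Standard quotas: Eskel 2.206, Harke 2.374, Farrow 2.493, Galen 3.219, Brisco 1.709.
Adams allocation: Eskel 2, Harke 2, Farrow 3, Galen 3, Brisco 2.
Every allocation lies between the lower and upper quota.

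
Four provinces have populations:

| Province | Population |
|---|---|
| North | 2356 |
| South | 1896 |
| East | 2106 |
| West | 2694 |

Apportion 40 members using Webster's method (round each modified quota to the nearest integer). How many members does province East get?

Standard divisor 9052/40 ≈ 226.3; standard quotas: North 10.411, South 8.378, East 9.306, West 11.905.
Rounding to the nearest integer gives 10, 8, 9, 12 = 39 seats, so the divisor must be adjusted.
With modified divisor 223.7: modified quotas North 10.532, South 8.476, East 9.414, West 12.043.
Rounding to the nearest integer: North 11, South 8, East 9, West 12 (total 40).
East receives 9.

9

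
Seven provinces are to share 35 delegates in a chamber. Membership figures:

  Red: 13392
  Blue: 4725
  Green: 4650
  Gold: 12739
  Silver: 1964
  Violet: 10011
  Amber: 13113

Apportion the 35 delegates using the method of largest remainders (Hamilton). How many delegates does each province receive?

Total 60594; standard divisor 60594/35 ≈ 1731.257.
Standard quotas: Red 7.7354, Blue 2.7292, Green 2.6859, Gold 7.3582, Silver 1.1344, Violet 5.7825, Amber 7.5743.
Lower quotas: Red 7, Blue 2, Green 2, Gold 7, Silver 1, Violet 5, Amber 7 (sum 31, leaving 4 seats).
Remainders in descending order: Violet 0.7825, Red 0.7354, Blue 0.7292, Green 0.6859, Amber 0.5743, Gold 0.3582, Silver 0.1344.
The surplus seats go to Violet, Red, Blue, Green.

Red 8; Blue 3; Green 3; Gold 7; Silver 1; Violet 6; Amber 7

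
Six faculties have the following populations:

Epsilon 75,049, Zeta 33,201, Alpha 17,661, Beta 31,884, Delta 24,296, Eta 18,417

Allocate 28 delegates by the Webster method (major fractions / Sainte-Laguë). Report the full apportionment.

Epsilon=11, Zeta=5, Alpha=2, Beta=4, Delta=3, Eta=3

Standard divisor 200508/28 ≈ 7161; standard quotas: Epsilon 10.480, Zeta 4.636, Alpha 2.466, Beta 4.452, Delta 3.393, Eta 2.572.
Rounding to the nearest integer gives 10, 5, 2, 4, 3, 3 = 27 seats, so the divisor must be adjusted.
With modified divisor 7128.87: modified quotas Epsilon 10.527, Zeta 4.657, Alpha 2.477, Beta 4.473, Delta 3.408, Eta 2.583.
Rounding to the nearest integer: Epsilon 11, Zeta 5, Alpha 2, Beta 4, Delta 3, Eta 3 (total 28).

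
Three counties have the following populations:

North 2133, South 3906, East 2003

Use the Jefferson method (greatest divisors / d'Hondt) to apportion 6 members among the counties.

Standard divisor 8042/6 ≈ 1340.333; standard quotas: North 1.591, South 2.914, East 1.494.
Rounding down gives 1, 2, 1 = 4 seats, so the divisor must be adjusted.
With modified divisor 1030: modified quotas North 2.071, South 3.792, East 1.945.
Rounding down: North 2, South 3, East 1 (total 6).

North 2, South 3, East 1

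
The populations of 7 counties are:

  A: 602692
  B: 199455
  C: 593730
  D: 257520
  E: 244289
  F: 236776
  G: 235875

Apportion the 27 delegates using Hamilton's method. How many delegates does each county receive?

Standard divisor: 2370337 ÷ 27 ≈ 87790.259.
Standard quotas: A 6.8651, B 2.2719, C 6.7631, D 2.9334, E 2.7826, F 2.6971, G 2.6868.
Lower quotas: A 6, B 2, C 6, D 2, E 2, F 2, G 2 (sum 22, leaving 5 seats).
Remainders in descending order: D 0.9334, A 0.8651, E 0.7826, C 0.7631, F 0.6971, G 0.6868, B 0.2719.
The surplus seats go to D, A, E, C, F.

A 7, B 2, C 7, D 3, E 3, F 3, G 2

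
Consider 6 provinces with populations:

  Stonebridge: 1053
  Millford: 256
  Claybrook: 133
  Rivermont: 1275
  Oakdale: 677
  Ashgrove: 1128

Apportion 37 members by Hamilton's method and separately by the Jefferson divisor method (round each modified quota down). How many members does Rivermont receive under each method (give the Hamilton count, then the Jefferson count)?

10 and 11

Hamilton: Stonebridge 9, Millford 2, Claybrook 1, Rivermont 10, Oakdale 6, Ashgrove 9.
Jefferson: Stonebridge 9, Millford 2, Claybrook 1, Rivermont 11, Oakdale 5, Ashgrove 9.
Rivermont gets 10 under Hamilton and 11 under Jefferson.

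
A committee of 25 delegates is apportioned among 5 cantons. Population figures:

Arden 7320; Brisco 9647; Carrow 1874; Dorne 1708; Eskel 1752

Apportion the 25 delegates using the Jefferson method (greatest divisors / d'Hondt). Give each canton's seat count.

Arden 8, Brisco 11, Carrow 2, Dorne 2, Eskel 2

Standard divisor 22301/25 ≈ 892.04; standard quotas: Arden 8.206, Brisco 10.815, Carrow 2.101, Dorne 1.915, Eskel 1.964.
Rounding down gives 8, 10, 2, 1, 1 = 22 seats, so the divisor must be adjusted.
With modified divisor 830: modified quotas Arden 8.819, Brisco 11.623, Carrow 2.258, Dorne 2.058, Eskel 2.111.
Rounding down: Arden 8, Brisco 11, Carrow 2, Dorne 2, Eskel 2 (total 25).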